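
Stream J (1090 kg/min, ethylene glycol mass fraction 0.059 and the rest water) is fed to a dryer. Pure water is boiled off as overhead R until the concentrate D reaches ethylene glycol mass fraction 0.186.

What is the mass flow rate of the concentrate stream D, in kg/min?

345.8 kg/min

ethylene glycol is conserved: 1090×0.059 = 64.31 kg/min all reports to the concentrate.
Concentrate = 64.31/(target fraction) = 345.75 kg/min.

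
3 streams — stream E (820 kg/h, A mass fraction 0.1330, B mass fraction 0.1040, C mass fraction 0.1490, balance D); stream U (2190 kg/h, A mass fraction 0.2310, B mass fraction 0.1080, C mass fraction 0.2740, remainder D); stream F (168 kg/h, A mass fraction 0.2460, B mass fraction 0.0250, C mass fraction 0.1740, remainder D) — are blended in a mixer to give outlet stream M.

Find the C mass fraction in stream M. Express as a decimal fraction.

Total flow out = 820 + 2190 + 168 = 3178 kg/h.
C in = 820×0.149 + 2190×0.274 + 168×0.174 = 751.47 kg/h.
C mass fraction in M = 751.47/3178 = 0.2365.

0.2365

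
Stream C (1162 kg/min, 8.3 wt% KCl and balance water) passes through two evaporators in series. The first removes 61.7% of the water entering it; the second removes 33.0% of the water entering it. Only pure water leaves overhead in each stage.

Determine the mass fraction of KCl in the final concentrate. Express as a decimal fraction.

0.2608

water in feed = 1162×0.917 = 1065.6 kg/min.
After stage 1: water left = (1−0.617)×1065.6 = 408.11; stream total = 504.55 kg/min.
After stage 2: water left = (1−0.330)×408.11 = 273.43; final concentrate = 369.88 kg/min.
KCl fraction = 96.446/369.88 = 0.2608.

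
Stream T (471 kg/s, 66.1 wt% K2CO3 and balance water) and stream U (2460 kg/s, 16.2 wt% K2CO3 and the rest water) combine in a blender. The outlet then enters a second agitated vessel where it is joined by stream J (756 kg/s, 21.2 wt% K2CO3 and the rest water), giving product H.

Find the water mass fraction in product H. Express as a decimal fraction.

Overall, product flow = 3687 kg/s.
water in = 471×0.339 + 2460×0.838 + 756×0.788 = 2816.9 kg/s.
water fraction in H = 0.7640.

0.7640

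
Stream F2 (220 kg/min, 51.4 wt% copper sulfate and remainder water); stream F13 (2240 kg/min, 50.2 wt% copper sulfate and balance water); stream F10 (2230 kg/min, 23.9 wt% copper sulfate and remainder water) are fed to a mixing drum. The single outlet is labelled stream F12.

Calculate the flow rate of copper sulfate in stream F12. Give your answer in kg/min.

1771 kg/min

copper sulfate out = copper sulfate in = 220×0.514 + 2240×0.502 + 2230×0.239 = 1770.5 kg/min.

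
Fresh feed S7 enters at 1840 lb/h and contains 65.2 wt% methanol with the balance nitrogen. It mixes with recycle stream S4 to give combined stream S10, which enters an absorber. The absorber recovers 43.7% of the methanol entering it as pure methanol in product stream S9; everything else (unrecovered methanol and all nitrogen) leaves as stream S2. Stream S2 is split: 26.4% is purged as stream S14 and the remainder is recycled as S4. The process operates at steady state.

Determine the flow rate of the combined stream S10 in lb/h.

nitrogen enters only via S7 and leaves only via the purge: 1840×0.348 = 0.264×(nitrogen in S2), and the absorber passes all nitrogen, so nitrogen in S10 = nitrogen in S2 = 2425.5 lb/h.
methanol in S10: m_A = 1840×0.652 + (1−0.264)·(1−0.437)·m_A, so m_A = 1199.7/0.5856 = 2048.5 lb/h.
S10 = 2048.5 + 2425.5 = 4474 lb/h.

4474 lb/h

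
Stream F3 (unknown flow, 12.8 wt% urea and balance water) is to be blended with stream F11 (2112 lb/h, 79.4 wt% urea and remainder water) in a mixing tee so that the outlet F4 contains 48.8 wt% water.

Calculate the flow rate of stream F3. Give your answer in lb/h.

Let F3 be the unknown flow. Total out = 2112 + F3.
water balance: 435.07 + 0.872·F3 = 0.488·(2112 + F3)
(0.872 − 0.488)·F3 = 0.488×2112 − 435.07 = 595.58
F3 = 595.58 / 0.384 = 1551 lb/h

1551 lb/h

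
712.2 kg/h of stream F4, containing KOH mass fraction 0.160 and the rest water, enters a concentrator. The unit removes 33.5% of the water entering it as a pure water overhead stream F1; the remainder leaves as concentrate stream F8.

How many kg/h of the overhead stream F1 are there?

water entering = 712.2×0.840 = 598.25 kg/h; overhead removed = 0.335×598.25 = 200.41 kg/h.

200.4 kg/h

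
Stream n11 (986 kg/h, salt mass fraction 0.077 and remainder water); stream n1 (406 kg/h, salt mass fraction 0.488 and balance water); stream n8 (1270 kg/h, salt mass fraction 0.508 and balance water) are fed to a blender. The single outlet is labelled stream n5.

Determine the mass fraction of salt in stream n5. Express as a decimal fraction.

0.345

Total flow out = 986 + 406 + 1270 = 2662 kg/h.
salt in = 986×0.077 + 406×0.488 + 1270×0.508 = 919.21 kg/h.
salt mass fraction in n5 = 919.21/2662 = 0.345.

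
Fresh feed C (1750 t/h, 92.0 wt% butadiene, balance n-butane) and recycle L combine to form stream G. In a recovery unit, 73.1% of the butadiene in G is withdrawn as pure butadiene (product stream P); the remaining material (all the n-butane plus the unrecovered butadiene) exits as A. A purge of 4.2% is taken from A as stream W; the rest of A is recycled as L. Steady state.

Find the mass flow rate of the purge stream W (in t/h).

164.5 t/h

n-butane enters only via C and leaves only via the purge: 1750×0.080 = 0.042×(n-butane in A), and the recovery unit passes all n-butane, so n-butane in G = n-butane in A = 3333.3 t/h.
butadiene in G: m_A = 1750×0.920 + (1−0.042)·(1−0.731)·m_A, so m_A = 1610/0.7423 = 2168.9 t/h.
A = (1−0.731)×2168.9 + 3333.3 = 3916.8 t/h.
Purge W = 0.042×3916.8 = 164.5 t/h.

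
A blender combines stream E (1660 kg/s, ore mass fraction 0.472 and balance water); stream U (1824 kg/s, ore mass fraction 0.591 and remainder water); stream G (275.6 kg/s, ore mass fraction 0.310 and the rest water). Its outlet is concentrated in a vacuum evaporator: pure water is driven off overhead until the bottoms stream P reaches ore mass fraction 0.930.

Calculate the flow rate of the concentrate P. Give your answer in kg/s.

ore entering = 1660×0.472 + 1824×0.591 + 275.6×0.310 = 1946.9 kg/s.
All ore reports to P, so P = 1946.9/0.930 = 2093.5 kg/s.

2093 kg/s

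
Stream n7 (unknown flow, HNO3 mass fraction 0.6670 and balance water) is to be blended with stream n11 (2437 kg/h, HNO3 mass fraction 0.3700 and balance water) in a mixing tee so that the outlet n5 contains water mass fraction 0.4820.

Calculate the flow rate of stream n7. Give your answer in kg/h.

2421 kg/h

Let n7 be the unknown flow. Total out = 2437 + n7.
water balance: 1535.3 + 0.333·n7 = 0.482·(2437 + n7)
(0.333 − 0.482)·n7 = 0.482×2437 − 1535.3 = -360.68
n7 = -360.68 / -0.149 = 2420.6 kg/h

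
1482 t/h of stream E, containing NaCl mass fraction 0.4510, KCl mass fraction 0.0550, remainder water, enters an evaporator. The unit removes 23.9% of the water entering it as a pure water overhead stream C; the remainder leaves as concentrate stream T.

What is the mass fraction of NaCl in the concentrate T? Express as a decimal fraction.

NaCl is not removed: 1482×0.451 = 668.38 t/h of NaCl enters T.
water entering = 1482×0.494 = 732.11 t/h; overhead removed = 0.239×732.11 = 174.97 t/h.
Concentrate = 1482 − 174.97 = 1307 t/h.
Mass fraction = 668.38/1307 = 0.5114.

0.5114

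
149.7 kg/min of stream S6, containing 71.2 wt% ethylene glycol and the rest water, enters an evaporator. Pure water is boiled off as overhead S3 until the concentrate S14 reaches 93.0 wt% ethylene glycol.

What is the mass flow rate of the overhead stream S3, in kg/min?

35.09 kg/min

ethylene glycol is conserved: 149.7×0.712 = 106.59 kg/min all reports to the concentrate.
Concentrate = 106.59/(target fraction) = 114.61 kg/min.
Overhead = 149.7 − 114.61 = 35.091 kg/min.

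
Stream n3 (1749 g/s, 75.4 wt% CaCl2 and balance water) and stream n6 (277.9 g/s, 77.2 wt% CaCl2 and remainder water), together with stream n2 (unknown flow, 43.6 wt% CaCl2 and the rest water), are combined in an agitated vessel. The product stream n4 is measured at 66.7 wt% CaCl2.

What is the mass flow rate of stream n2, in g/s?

Let n2 be the unknown flow. Total out = 2026.9 + n2.
CaCl2 balance: 1533.3 + 0.436·n2 = 0.667·(2026.9 + n2)
(0.436 − 0.667)·n2 = 0.667×2026.9 − 1533.3 = -181.34
n2 = -181.34 / -0.231 = 785.03 g/s

785 g/s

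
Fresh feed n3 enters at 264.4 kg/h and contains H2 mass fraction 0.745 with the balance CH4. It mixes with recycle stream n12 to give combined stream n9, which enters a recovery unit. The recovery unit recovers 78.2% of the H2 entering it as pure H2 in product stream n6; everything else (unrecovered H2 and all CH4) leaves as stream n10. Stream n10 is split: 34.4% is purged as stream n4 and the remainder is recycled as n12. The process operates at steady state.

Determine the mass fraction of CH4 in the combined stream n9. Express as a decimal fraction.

CH4 enters only via n3 and leaves only via the purge: 264.4×0.255 = 0.344×(CH4 in n10), and the recovery unit passes all CH4, so CH4 in n9 = CH4 in n10 = 195.99 kg/h.
H2 in n9: m_A = 264.4×0.745 + (1−0.344)·(1−0.782)·m_A, so m_A = 196.98/0.8570 = 229.85 kg/h.
n9 = 229.85 + 195.99 = 425.84 kg/h.
CH4 fraction in n9 = 195.99/425.84 = 0.460.

0.460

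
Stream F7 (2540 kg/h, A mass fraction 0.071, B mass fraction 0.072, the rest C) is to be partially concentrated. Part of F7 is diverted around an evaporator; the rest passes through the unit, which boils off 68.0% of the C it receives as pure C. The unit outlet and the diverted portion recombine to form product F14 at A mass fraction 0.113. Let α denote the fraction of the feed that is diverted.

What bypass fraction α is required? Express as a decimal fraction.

All 2540×0.071 = 180.34 kg/h of A reaches F14, so F14 = 180.34/0.113 = 1595.9 kg/h and vapour = 944.07 kg/h.
The evaporator receives (1−α)·2540 of feed at 0.857 C and removes 0.680 of that C:
0.680×0.857×(1−α)×2540 = 944.07
(1−α) = 944.07/1480.2 = 0.6378;  α = 0.3622.

0.362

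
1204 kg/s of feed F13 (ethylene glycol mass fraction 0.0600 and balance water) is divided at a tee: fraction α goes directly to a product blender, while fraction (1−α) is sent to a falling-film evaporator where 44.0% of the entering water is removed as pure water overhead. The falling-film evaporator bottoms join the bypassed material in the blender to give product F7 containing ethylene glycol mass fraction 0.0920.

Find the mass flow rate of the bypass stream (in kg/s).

All 1204×0.060 = 72.24 kg/s of ethylene glycol reaches F7, so F7 = 72.24/0.092 = 785.22 kg/s and vapour = 418.78 kg/s.
The evaporator receives (1−α)·1204 of feed at 0.940 water and removes 0.440 of that water:
0.440×0.940×(1−α)×1204 = 418.78
(1−α) = 418.78/497.97 = 0.8410;  α = 0.1590.
Bypass flow = 0.1590×1204 = 191.47 kg/s.

191.5 kg/s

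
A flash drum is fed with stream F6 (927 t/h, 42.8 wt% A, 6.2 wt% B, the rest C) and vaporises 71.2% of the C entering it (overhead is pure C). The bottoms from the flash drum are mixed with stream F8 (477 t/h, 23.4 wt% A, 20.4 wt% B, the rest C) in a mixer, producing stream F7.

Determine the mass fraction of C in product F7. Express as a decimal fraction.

0.3787

Vapour removed = 0.712×0.510×927 = 336.61 t/h; concentrate = 590.39 t/h.
C reaching the mixer = 136.16 (from concentrate) + 477×0.562 = 404.23 t/h.
Product flow = 590.39 + 477 = 1067.4 t/h; C fraction = 0.3787.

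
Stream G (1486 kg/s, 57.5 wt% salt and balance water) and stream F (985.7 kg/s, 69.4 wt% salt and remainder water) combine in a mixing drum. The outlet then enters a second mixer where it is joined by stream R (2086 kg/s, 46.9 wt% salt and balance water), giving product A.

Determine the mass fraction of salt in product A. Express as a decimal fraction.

Overall, product flow = 4557.7 kg/s.
salt in = 1486×0.575 + 985.7×0.694 + 2086×0.469 = 2516.9 kg/s.
salt fraction in A = 0.552.

0.552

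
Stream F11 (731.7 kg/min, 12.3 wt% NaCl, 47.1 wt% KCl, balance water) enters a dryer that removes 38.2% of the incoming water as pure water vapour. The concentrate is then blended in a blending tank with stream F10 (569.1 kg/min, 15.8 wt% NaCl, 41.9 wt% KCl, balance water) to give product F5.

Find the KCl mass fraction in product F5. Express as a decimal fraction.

Vapour removed = 0.382×0.406×731.7 = 113.48 kg/min; concentrate = 618.22 kg/min.
KCl reaching the mixer = 344.63 (from concentrate) + 569.1×0.419 = 583.08 kg/min.
Product flow = 618.22 + 569.1 = 1187.3 kg/min; KCl fraction = 0.491.

0.491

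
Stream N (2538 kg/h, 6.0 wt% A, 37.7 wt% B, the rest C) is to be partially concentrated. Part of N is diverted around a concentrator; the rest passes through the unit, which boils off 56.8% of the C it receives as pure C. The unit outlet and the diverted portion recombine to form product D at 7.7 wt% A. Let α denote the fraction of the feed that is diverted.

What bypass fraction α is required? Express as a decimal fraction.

0.310

All 2538×0.060 = 152.28 kg/h of A reaches D, so D = 152.28/0.077 = 1977.7 kg/h and vapour = 560.34 kg/h.
The evaporator receives (1−α)·2538 of feed at 0.563 C and removes 0.568 of that C:
0.568×0.563×(1−α)×2538 = 560.34
(1−α) = 560.34/811.61 = 0.6904;  α = 0.3096.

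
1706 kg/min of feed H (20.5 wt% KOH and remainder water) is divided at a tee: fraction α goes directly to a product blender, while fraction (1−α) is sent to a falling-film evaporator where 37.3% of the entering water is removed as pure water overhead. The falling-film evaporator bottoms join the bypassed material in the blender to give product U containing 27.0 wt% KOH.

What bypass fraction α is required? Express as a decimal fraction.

0.188

All 1706×0.205 = 349.73 kg/min of KOH reaches U, so U = 349.73/0.270 = 1295.3 kg/min and vapour = 410.7 kg/min.
The evaporator receives (1−α)·1706 of feed at 0.795 water and removes 0.373 of that water:
0.373×0.795×(1−α)×1706 = 410.7
(1−α) = 410.7/505.89 = 0.8118;  α = 0.1882.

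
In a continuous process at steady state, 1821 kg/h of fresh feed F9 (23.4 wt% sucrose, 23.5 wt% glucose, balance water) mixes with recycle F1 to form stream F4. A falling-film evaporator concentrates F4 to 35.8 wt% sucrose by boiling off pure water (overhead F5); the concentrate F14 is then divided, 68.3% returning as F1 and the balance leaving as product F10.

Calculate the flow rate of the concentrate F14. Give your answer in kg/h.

Overall sucrose balance (none leaves overhead): sucrose in fresh feed = sucrose in product, i.e. 1821×0.234 = (1−0.683)·F14·0.358.
F14 = 426.11/(0.358×0.317) = 3754.8 kg/h.

3755 kg/h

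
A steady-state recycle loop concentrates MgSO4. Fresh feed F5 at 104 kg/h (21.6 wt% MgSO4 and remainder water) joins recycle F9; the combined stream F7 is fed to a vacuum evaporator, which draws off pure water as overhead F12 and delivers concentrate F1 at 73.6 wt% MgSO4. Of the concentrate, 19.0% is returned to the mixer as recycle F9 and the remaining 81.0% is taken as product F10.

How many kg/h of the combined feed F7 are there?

Overall MgSO4 balance (none leaves overhead): MgSO4 in fresh feed = MgSO4 in product, i.e. 104×0.216 = (1−0.190)·F1·0.736.
F1 = 22.464/(0.736×0.810) = 37.681 kg/h.
Recycle F9 = 0.190×37.681 = 7.1594 kg/h.
Combined feed F7 = 104 + 7.1594 = 111.16 kg/h.

111.2 kg/h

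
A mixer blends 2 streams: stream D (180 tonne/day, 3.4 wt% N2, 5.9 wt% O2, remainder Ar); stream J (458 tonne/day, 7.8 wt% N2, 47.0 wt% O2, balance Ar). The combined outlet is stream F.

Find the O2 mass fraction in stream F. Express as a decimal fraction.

0.3540

Total flow out = 180 + 458 = 638 tonne/day.
O2 in = 180×0.059 + 458×0.470 = 225.88 tonne/day.
O2 mass fraction in F = 225.88/638 = 0.3540.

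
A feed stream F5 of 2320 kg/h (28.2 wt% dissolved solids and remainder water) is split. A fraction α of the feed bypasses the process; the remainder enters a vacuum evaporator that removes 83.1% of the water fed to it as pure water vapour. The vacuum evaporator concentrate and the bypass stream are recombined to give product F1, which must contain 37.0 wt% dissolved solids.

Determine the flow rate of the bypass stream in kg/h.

All 2320×0.282 = 654.24 kg/h of dissolved solids reaches F1, so F1 = 654.24/0.370 = 1768.2 kg/h and vapour = 551.78 kg/h.
The evaporator receives (1−α)·2320 of feed at 0.718 water and removes 0.831 of that water:
0.831×0.718×(1−α)×2320 = 551.78
(1−α) = 551.78/1384.2 = 0.3986;  α = 0.6014.
Bypass flow = 0.6014×2320 = 1395.2 kg/h.

1395 kg/h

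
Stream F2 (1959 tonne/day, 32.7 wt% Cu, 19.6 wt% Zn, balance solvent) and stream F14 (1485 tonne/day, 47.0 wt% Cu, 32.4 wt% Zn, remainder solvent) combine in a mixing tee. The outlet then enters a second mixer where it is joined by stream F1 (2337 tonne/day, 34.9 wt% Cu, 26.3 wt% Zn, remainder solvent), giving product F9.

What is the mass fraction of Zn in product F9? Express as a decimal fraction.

Overall, product flow = 5781 tonne/day.
Zn in = 1959×0.196 + 1485×0.324 + 2337×0.263 = 1479.7 tonne/day.
Zn fraction in F9 = 0.2560.

0.2560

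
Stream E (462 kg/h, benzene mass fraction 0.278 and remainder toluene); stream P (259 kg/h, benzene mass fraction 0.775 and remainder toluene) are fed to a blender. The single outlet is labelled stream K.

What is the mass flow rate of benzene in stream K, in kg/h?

benzene out = benzene in = 462×0.278 + 259×0.775 = 329.16 kg/h.

329.2 kg/h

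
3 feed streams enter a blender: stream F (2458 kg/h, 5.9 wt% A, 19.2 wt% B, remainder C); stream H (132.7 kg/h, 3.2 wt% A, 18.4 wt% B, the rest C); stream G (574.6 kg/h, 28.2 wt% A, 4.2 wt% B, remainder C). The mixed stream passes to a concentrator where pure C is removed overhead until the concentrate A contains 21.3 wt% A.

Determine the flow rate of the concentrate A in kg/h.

1462 kg/h

A entering = 2458×0.059 + 132.7×0.032 + 574.6×0.282 = 311.31 kg/h.
All A reports to A, so A = 311.31/0.213 = 1461.5 kg/h.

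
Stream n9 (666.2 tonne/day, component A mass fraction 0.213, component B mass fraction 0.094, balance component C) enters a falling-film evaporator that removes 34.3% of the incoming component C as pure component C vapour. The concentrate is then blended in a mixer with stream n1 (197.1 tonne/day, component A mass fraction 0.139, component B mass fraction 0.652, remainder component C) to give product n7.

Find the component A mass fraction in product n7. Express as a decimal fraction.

Vapour removed = 0.343×0.693×666.2 = 158.36 tonne/day; concentrate = 507.84 tonne/day.
component A reaching the mixer = 141.9 (from concentrate) + 197.1×0.139 = 169.3 tonne/day.
Product flow = 507.84 + 197.1 = 704.94 tonne/day; component A fraction = 0.240.

0.240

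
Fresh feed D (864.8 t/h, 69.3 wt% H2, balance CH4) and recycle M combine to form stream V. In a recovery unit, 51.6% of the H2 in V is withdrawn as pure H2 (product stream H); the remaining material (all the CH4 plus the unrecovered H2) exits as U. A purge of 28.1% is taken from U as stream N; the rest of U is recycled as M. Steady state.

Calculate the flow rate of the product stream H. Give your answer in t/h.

H2 in V: m_A = 864.8×0.693 + (1−0.281)·(1−0.516)·m_A, so m_A = 599.31/0.6520 = 919.18 t/h.
Product H = 0.516×919.18 = 474.29 t/h.

474.3 t/h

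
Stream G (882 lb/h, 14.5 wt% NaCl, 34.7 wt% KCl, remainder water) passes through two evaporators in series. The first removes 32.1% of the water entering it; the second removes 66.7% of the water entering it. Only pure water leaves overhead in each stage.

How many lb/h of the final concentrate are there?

535.3 lb/h

water in feed = 882×0.508 = 448.06 lb/h.
After stage 1: water left = (1−0.321)×448.06 = 304.23; stream total = 738.17 lb/h.
After stage 2: water left = (1−0.667)×304.23 = 101.31; final concentrate = 535.25 lb/h.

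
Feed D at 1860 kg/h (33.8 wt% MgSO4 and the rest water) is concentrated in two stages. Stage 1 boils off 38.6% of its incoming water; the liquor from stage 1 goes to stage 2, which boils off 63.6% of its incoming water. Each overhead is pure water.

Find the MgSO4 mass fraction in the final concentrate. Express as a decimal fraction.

water in feed = 1860×0.662 = 1231.3 kg/h.
After stage 1: water left = (1−0.386)×1231.3 = 756.03; stream total = 1384.7 kg/h.
After stage 2: water left = (1−0.636)×756.03 = 275.2; final concentrate = 903.88 kg/h.
MgSO4 fraction = 628.68/903.88 = 0.6955.

0.6955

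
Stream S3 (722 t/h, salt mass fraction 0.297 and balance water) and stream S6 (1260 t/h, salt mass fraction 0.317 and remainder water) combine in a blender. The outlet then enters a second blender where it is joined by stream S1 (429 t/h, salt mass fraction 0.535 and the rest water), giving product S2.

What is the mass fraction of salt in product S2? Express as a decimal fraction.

0.350

Overall, product flow = 2411 t/h.
salt in = 722×0.297 + 1260×0.317 + 429×0.535 = 843.37 t/h.
salt fraction in S2 = 0.350.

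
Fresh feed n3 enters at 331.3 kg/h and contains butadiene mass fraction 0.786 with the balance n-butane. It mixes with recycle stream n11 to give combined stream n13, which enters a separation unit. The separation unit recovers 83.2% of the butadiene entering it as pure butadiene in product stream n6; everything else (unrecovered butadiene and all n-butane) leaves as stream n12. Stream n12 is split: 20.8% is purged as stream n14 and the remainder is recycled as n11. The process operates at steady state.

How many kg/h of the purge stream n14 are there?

81.39 kg/h

n-butane enters only via n3 and leaves only via the purge: 331.3×0.214 = 0.208×(n-butane in n12), and the separation unit passes all n-butane, so n-butane in n13 = n-butane in n12 = 340.86 kg/h.
butadiene in n13: m_A = 331.3×0.786 + (1−0.208)·(1−0.832)·m_A, so m_A = 260.4/0.8669 = 300.37 kg/h.
n12 = (1−0.832)×300.37 + 340.86 = 391.32 kg/h.
Purge n14 = 0.208×391.32 = 81.394 kg/h.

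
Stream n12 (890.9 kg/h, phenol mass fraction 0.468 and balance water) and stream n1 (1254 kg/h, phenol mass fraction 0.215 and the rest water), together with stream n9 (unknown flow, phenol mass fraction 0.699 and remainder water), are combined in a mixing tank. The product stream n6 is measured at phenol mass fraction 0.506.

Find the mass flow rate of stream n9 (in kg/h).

Let n9 be the unknown flow. Total out = 2144.9 + n9.
phenol balance: 686.55 + 0.699·n9 = 0.506·(2144.9 + n9)
(0.699 − 0.506)·n9 = 0.506×2144.9 − 686.55 = 398.77
n9 = 398.77 / 0.193 = 2066.2 kg/h

2066 kg/h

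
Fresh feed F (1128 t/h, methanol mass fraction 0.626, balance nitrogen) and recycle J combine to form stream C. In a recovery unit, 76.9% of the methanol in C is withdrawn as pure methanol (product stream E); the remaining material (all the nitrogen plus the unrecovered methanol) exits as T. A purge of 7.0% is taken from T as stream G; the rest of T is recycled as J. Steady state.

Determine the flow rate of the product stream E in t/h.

methanol in C: m_A = 1128×0.626 + (1−0.070)·(1−0.769)·m_A, so m_A = 706.13/0.7852 = 899.33 t/h.
Product E = 0.769×899.33 = 691.59 t/h.

691.6 t/h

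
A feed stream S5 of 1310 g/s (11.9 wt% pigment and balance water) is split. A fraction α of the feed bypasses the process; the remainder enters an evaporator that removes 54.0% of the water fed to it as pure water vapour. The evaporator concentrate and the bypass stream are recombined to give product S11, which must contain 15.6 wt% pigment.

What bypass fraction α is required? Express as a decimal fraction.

All 1310×0.119 = 155.89 g/s of pigment reaches S11, so S11 = 155.89/0.156 = 999.29 g/s and vapour = 310.71 g/s.
The evaporator receives (1−α)·1310 of feed at 0.881 water and removes 0.540 of that water:
0.540×0.881×(1−α)×1310 = 310.71
(1−α) = 310.71/623.22 = 0.4985;  α = 0.5015.

0.501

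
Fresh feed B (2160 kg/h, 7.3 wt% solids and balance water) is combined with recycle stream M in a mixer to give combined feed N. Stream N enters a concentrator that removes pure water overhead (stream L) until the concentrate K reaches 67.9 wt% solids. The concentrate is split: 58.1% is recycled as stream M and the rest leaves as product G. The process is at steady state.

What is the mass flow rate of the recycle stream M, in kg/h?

Overall solids balance (none leaves overhead): solids in fresh feed = solids in product, i.e. 2160×0.073 = (1−0.581)·K·0.679.
K = 157.68/(0.679×0.419) = 554.23 kg/h.
Recycle M = 0.581×554.23 = 322.01 kg/h.

322 kg/h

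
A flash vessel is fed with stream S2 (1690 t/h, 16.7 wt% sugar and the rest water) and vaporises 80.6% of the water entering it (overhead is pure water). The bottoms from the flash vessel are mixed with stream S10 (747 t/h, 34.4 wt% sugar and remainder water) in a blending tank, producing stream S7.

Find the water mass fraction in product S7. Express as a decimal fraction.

Vapour removed = 0.806×0.833×1690 = 1134.7 t/h; concentrate = 555.34 t/h.
water reaching the mixer = 273.11 (from concentrate) + 747×0.656 = 763.14 t/h.
Product flow = 555.34 + 747 = 1302.3 t/h; water fraction = 0.586.

0.586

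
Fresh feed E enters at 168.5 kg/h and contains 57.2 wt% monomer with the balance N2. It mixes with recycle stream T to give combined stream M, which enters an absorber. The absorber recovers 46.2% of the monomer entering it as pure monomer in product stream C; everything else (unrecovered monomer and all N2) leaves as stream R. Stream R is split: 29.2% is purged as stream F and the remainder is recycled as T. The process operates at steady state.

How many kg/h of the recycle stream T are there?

N2 enters only via E and leaves only via the purge: 168.5×0.428 = 0.292×(N2 in R), and the absorber passes all N2, so N2 in M = N2 in R = 246.98 kg/h.
monomer in M: m_A = 168.5×0.572 + (1−0.292)·(1−0.462)·m_A, so m_A = 96.382/0.6191 = 155.68 kg/h.
R = (1−0.462)×155.68 + 246.98 = 330.74 kg/h.
Recycle T = (1−0.292)×330.74 = 234.16 kg/h.

234.2 kg/h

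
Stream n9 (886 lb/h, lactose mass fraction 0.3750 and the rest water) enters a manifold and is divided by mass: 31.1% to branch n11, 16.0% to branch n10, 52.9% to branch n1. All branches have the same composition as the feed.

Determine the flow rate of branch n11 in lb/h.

Branch n11 flow = 0.311×886 = 275.55 lb/h.

275.5 lb/h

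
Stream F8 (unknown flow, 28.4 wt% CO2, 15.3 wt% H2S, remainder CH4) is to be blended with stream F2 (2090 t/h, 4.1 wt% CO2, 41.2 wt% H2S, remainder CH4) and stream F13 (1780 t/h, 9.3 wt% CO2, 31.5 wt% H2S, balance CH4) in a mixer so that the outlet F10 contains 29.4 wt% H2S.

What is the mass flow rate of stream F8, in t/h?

2014 t/h

Let F8 be the unknown flow. Total out = 3870 + F8.
H2S balance: 1421.8 + 0.153·F8 = 0.294·(3870 + F8)
(0.153 − 0.294)·F8 = 0.294×3870 − 1421.8 = -284
F8 = -284 / -0.141 = 2014.2 t/h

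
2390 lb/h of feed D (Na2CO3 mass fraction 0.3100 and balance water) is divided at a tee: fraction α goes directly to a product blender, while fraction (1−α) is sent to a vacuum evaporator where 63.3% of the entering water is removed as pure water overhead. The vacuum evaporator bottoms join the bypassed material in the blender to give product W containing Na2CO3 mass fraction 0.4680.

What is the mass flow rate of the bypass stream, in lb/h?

All 2390×0.310 = 740.9 lb/h of Na2CO3 reaches W, so W = 740.9/0.468 = 1583.1 lb/h and vapour = 806.88 lb/h.
The evaporator receives (1−α)·2390 of feed at 0.690 water and removes 0.633 of that water:
0.633×0.690×(1−α)×2390 = 806.88
(1−α) = 806.88/1043.9 = 0.7730;  α = 0.2270.
Bypass flow = 0.2270×2390 = 542.62 lb/h.

542.6 lb/h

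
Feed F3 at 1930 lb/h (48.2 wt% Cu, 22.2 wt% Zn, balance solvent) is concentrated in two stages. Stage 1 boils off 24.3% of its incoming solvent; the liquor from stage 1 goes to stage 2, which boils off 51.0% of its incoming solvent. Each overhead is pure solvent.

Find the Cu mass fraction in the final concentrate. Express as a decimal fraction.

solvent in feed = 1930×0.296 = 571.28 lb/h.
After stage 1: solvent left = (1−0.243)×571.28 = 432.46; stream total = 1791.2 lb/h.
After stage 2: solvent left = (1−0.510)×432.46 = 211.9; final concentrate = 1570.6 lb/h.
Cu fraction = 930.26/1570.6 = 0.592.

0.592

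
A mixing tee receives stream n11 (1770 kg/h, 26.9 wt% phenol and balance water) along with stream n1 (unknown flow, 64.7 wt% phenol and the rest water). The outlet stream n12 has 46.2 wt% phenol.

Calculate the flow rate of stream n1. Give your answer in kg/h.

Let n1 be the unknown flow. Total out = 1770 + n1.
phenol balance: 476.13 + 0.647·n1 = 0.462·(1770 + n1)
(0.647 − 0.462)·n1 = 0.462×1770 − 476.13 = 341.61
n1 = 341.61 / 0.185 = 1846.5 kg/h

1847 kg/h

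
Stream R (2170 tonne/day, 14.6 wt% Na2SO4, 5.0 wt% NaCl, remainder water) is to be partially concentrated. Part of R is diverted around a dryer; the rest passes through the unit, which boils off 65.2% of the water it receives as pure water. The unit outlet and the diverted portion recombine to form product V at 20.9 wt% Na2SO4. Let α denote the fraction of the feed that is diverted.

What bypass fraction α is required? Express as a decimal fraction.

0.425

All 2170×0.146 = 316.82 tonne/day of Na2SO4 reaches V, so V = 316.82/0.209 = 1515.9 tonne/day and vapour = 654.11 tonne/day.
The evaporator receives (1−α)·2170 of feed at 0.804 water and removes 0.652 of that water:
0.652×0.804×(1−α)×2170 = 654.11
(1−α) = 654.11/1137.5 = 0.5750;  α = 0.4250.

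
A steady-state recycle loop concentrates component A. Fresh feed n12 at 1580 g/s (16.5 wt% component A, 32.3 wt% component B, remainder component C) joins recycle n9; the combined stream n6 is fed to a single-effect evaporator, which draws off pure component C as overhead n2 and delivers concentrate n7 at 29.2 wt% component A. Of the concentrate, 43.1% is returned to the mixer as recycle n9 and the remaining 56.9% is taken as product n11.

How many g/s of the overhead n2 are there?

Overall component A balance (none leaves overhead): component A in fresh feed = component A in product, i.e. 1580×0.165 = (1−0.431)·n7·0.292.
n7 = 260.7/(0.292×0.569) = 1569.1 g/s.
Recycle n9 = 0.431×1569.1 = 676.27 g/s.
Combined feed n6 = 1580 + 676.27 = 2256.3 g/s.
Overhead n2 = n6 − n7 = 2256.3 − 1569.1 = 687.19 g/s.

687.2 g/s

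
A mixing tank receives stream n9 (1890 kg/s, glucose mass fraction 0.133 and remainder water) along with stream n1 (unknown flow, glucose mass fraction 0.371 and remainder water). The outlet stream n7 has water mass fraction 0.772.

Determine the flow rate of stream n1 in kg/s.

1256 kg/s

Let n1 be the unknown flow. Total out = 1890 + n1.
water balance: 1638.6 + 0.629·n1 = 0.772·(1890 + n1)
(0.629 − 0.772)·n1 = 0.772×1890 − 1638.6 = -179.55
n1 = -179.55 / -0.143 = 1255.6 kg/s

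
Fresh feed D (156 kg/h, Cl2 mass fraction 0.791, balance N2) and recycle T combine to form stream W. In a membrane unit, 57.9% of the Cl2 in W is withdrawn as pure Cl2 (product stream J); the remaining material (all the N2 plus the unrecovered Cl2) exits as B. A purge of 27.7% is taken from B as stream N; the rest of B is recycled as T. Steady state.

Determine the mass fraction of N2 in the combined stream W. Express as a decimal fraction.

0.399

N2 enters only via D and leaves only via the purge: 156×0.209 = 0.277×(N2 in B), and the membrane unit passes all N2, so N2 in W = N2 in B = 117.7 kg/h.
Cl2 in W: m_A = 156×0.791 + (1−0.277)·(1−0.579)·m_A, so m_A = 123.4/0.6956 = 177.39 kg/h.
W = 177.39 + 117.7 = 295.09 kg/h.
N2 fraction in W = 117.7/295.09 = 0.399.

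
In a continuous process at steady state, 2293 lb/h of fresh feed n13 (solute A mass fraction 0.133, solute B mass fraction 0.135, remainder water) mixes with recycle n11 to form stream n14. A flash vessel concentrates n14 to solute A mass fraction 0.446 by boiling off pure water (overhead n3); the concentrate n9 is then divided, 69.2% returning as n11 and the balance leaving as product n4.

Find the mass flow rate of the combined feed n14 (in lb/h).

Overall solute A balance (none leaves overhead): solute A in fresh feed = solute A in product, i.e. 2293×0.133 = (1−0.692)·n9·0.446.
n9 = 304.97/(0.446×0.308) = 2220.1 lb/h.
Recycle n11 = 0.692×2220.1 = 1536.3 lb/h.
Combined feed n14 = 2293 + 1536.3 = 3829.3 lb/h.

3829 lb/h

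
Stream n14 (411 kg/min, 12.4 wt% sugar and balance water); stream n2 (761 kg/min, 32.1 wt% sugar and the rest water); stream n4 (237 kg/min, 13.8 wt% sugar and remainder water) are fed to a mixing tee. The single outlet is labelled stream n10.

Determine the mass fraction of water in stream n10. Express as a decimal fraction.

Total flow out = 411 + 761 + 237 = 1409 kg/min.
water in = 411×0.876 + 761×0.679 + 237×0.862 = 1081 kg/min.
water mass fraction in n10 = 1081/1409 = 0.767.

0.767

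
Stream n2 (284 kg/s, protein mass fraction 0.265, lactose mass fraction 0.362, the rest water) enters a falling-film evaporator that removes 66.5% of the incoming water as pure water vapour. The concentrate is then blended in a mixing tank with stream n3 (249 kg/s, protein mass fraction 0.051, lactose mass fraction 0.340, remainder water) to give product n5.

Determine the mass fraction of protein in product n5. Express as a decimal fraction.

Vapour removed = 0.665×0.373×284 = 70.445 kg/s; concentrate = 213.56 kg/s.
protein reaching the mixer = 75.26 (from concentrate) + 249×0.051 = 87.959 kg/s.
Product flow = 213.56 + 249 = 462.56 kg/s; protein fraction = 0.190.

0.190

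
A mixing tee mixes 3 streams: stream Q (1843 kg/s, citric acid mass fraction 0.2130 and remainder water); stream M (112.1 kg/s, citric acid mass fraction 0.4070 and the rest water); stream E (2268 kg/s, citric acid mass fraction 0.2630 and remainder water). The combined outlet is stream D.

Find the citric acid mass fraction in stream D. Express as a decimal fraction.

0.2450

Total flow out = 1843 + 112.1 + 2268 = 4223.1 kg/s.
citric acid in = 1843×0.213 + 112.1×0.407 + 2268×0.263 = 1034.7 kg/s.
citric acid mass fraction in D = 1034.7/4223.1 = 0.2450.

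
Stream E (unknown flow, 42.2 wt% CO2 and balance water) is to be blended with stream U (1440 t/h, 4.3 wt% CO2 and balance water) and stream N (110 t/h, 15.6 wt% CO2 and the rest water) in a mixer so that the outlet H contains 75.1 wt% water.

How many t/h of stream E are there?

Let E be the unknown flow. Total out = 1550 + E.
water balance: 1470.9 + 0.578·E = 0.751·(1550 + E)
(0.578 − 0.751)·E = 0.751×1550 − 1470.9 = -306.87
E = -306.87 / -0.173 = 1773.8 t/h

1774 t/h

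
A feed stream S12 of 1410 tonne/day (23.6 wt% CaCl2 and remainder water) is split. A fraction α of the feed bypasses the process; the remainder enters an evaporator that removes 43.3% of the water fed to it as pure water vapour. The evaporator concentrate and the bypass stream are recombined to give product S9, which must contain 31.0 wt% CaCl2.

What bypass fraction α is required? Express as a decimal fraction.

0.278

All 1410×0.236 = 332.76 tonne/day of CaCl2 reaches S9, so S9 = 332.76/0.310 = 1073.4 tonne/day and vapour = 336.58 tonne/day.
The evaporator receives (1−α)·1410 of feed at 0.764 water and removes 0.433 of that water:
0.433×0.764×(1−α)×1410 = 336.58
(1−α) = 336.58/466.44 = 0.7216;  α = 0.2784.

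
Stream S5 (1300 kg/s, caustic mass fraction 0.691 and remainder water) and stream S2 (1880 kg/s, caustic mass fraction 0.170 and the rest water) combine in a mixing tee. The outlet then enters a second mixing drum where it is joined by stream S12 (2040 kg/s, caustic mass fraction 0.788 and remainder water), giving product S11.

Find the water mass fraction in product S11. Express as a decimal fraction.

0.459

Overall, product flow = 5220 kg/s.
water in = 1300×0.309 + 1880×0.830 + 2040×0.212 = 2394.6 kg/s.
water fraction in S11 = 0.459.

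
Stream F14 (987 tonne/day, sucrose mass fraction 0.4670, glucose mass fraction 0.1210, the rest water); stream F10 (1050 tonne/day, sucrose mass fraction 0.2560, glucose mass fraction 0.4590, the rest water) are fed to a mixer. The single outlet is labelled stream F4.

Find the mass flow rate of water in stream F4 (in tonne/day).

705.9 tonne/day

water out = water in = 987×0.412 + 1050×0.285 = 705.89 tonne/day.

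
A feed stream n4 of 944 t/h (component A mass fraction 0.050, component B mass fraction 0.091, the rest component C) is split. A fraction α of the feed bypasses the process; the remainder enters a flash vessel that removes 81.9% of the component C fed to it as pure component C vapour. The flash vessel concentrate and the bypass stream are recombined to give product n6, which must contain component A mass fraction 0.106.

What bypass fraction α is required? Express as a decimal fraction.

0.249

All 944×0.050 = 47.2 t/h of component A reaches n6, so n6 = 47.2/0.106 = 445.28 t/h and vapour = 498.72 t/h.
The evaporator receives (1−α)·944 of feed at 0.859 component C and removes 0.819 of that component C:
0.819×0.859×(1−α)×944 = 498.72
(1−α) = 498.72/664.12 = 0.7509;  α = 0.2491.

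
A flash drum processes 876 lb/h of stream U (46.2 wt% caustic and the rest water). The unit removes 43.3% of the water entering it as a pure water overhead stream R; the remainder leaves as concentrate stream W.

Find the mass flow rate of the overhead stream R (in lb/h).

water entering = 876×0.538 = 471.29 lb/h; overhead removed = 0.433×471.29 = 204.07 lb/h.

204.1 lb/h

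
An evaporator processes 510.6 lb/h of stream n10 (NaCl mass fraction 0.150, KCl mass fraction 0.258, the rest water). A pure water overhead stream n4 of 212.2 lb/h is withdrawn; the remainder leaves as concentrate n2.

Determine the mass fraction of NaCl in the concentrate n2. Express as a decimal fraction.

NaCl is not removed: 510.6×0.150 = 76.59 lb/h of NaCl enters n2.
Concentrate = 510.6 − 212.2 = 298.4 lb/h.
Mass fraction = 76.59/298.4 = 0.257.

0.257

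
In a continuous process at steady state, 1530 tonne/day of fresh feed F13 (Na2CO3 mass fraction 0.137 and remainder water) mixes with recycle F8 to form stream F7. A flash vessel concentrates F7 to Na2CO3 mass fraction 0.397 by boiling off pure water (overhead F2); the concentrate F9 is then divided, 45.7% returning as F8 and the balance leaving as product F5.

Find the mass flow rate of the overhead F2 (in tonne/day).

Overall Na2CO3 balance (none leaves overhead): Na2CO3 in fresh feed = Na2CO3 in product, i.e. 1530×0.137 = (1−0.457)·F9·0.397.
F9 = 209.61/(0.397×0.543) = 972.35 tonne/day.
Recycle F8 = 0.457×972.35 = 444.36 tonne/day.
Combined feed F7 = 1530 + 444.36 = 1974.4 tonne/day.
Overhead F2 = F7 − F9 = 1974.4 − 972.35 = 1002 tonne/day.

1002 tonne/day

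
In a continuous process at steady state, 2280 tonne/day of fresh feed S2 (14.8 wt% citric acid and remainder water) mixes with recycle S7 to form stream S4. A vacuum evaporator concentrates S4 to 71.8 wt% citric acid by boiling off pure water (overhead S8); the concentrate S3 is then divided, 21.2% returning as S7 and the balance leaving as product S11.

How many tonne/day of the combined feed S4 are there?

Overall citric acid balance (none leaves overhead): citric acid in fresh feed = citric acid in product, i.e. 2280×0.148 = (1−0.212)·S3·0.718.
S3 = 337.44/(0.718×0.788) = 596.41 tonne/day.
Recycle S7 = 0.212×596.41 = 126.44 tonne/day.
Combined feed S4 = 2280 + 126.44 = 2406.4 tonne/day.

2406 tonne/day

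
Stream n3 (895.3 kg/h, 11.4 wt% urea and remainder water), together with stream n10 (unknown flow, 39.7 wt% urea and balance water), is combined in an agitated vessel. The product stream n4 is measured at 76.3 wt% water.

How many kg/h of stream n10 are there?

688.3 kg/h

Let n10 be the unknown flow. Total out = 895.3 + n10.
water balance: 793.24 + 0.603·n10 = 0.763·(895.3 + n10)
(0.603 − 0.763)·n10 = 0.763×895.3 − 793.24 = -110.12
n10 = -110.12 / -0.160 = 688.26 kg/h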